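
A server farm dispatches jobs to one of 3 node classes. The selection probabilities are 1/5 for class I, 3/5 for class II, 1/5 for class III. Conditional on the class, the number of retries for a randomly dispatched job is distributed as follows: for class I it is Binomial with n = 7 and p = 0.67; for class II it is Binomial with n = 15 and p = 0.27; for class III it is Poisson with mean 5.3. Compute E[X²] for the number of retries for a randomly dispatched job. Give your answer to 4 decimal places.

For each component E[X²] = Var + (mean)², giving I: 23.5438; II: 19.359; III: 33.39.
Overall E[X²] = 0.2·23.5438 + 0.6·19.359 + 0.2·33.39 = 23.0022.

23.0022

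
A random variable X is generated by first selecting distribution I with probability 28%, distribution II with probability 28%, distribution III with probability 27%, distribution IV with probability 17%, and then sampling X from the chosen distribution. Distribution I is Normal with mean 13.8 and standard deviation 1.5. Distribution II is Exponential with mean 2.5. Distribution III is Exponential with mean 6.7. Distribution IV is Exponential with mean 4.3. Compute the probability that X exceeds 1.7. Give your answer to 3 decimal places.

Conditional on each component, P(X > 1.7): I: 1; II: 0.506617; III: 0.7759; IV: 0.673445.
By total probability, P(X > 1.7) = 0.28·1 + 0.28·0.506617 + 0.27·0.7759 + 0.17·0.673445 = 0.745831.

0.746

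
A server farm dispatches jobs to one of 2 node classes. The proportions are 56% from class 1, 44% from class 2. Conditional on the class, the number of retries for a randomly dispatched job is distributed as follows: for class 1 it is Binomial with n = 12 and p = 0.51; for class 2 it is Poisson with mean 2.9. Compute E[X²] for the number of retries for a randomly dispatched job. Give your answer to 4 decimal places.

27.6302

For each component E[X²] = Var + (mean)², giving 1: 40.4532; 2: 11.31.
Overall E[X²] = 0.56·40.4532 + 0.44·11.31 = 27.6302.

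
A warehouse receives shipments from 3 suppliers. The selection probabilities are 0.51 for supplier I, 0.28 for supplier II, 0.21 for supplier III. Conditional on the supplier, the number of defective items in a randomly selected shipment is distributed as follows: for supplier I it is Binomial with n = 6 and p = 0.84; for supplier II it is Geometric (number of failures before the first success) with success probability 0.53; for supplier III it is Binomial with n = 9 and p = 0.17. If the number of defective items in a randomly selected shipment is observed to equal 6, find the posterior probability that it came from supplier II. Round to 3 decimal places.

0.009

Likelihoods P(X=6 | ·): I: 0.351298; II: 0.00571298; III: 0.00115933.
Posterior ∝ prior × likelihood. Numerator for II: 0.28·0.00571298 = 0.00159964.
Normalizing constant: 0.51·0.351298 + 0.28·0.00571298 + 0.21·0.00115933 = 0.181005.
P(II | observation) = 0.00159964 / 0.181005 = 0.00883752.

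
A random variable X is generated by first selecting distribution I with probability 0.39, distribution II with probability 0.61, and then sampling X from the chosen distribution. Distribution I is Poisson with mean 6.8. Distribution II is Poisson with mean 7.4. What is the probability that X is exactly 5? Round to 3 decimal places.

Conditional on each component, P(X = 5): I: 0.134946; II: 0.113031.
By total probability, P(X = 5) = 0.39·0.134946 + 0.61·0.113031 = 0.121578.

0.122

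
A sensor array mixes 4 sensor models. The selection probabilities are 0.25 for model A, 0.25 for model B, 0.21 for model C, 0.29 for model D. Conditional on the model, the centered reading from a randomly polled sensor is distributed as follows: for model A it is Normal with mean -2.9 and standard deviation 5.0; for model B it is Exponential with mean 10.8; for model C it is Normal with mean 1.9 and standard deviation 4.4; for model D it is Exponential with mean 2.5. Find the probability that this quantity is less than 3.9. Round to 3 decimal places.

Conditional on each model, P(X < 3.9): A: 0.913085; B: 0.303098; C: 0.675282; D: 0.789864.
By total probability, P(X < 3.9) = 0.25·0.913085 + 0.25·0.303098 + 0.21·0.675282 + 0.29·0.789864 = 0.674916.

0.675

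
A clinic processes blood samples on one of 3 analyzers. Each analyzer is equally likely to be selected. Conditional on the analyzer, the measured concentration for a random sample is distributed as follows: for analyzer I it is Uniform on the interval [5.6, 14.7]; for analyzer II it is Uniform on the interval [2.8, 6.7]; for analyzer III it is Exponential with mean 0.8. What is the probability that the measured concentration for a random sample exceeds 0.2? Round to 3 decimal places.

Conditional on each analyzer, P(X > 0.2): I: 1; II: 1; III: 0.778801.
By total probability, P(X > 0.2) = 0.333333·1 + 0.333333·1 + 0.333333·0.778801 = 0.926267.

0.926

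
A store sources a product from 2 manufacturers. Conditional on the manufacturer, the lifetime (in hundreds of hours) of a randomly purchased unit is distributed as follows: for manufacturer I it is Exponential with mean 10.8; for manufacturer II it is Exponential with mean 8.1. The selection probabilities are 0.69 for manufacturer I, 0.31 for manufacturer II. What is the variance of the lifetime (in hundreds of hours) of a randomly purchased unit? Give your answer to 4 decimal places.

Per component, I: μ=10.8, E[X²]=233.28; II: μ=8.1, E[X²]=131.22.
E[X] = 0.69·10.8 + 0.31·8.1 = 9.963.
E[X²] = 0.69·233.28 + 0.31·131.22 = 201.641.
Var(X) = E[X²] − (E[X])² = 201.641 − 99.2614 = 102.38.

102.3800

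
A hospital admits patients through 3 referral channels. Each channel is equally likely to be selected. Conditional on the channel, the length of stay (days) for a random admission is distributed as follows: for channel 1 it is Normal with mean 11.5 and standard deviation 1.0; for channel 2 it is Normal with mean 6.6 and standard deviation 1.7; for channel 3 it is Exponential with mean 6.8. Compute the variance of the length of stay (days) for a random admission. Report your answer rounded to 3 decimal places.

Per component, 1: μ=11.5, E[X²]=133.25; 2: μ=6.6, E[X²]=46.45; 3: μ=6.8, E[X²]=92.48.
E[X] = 0.333333·11.5 + 0.333333·6.6 + 0.333333·6.8 = 8.3.
E[X²] = 0.333333·133.25 + 0.333333·46.45 + 0.333333·92.48 = 90.7267.
Var(X) = E[X²] − (E[X])² = 90.7267 − 68.89 = 21.8367.

21.837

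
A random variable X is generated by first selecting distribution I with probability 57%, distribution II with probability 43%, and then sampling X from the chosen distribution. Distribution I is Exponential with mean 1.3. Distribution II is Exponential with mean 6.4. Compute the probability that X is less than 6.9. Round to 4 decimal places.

Conditional on each component, P(X < 6.9): I: 0.995047; II: 0.659767.
By total probability, P(X < 6.9) = 0.57·0.995047 + 0.43·0.659767 = 0.850876.

0.8509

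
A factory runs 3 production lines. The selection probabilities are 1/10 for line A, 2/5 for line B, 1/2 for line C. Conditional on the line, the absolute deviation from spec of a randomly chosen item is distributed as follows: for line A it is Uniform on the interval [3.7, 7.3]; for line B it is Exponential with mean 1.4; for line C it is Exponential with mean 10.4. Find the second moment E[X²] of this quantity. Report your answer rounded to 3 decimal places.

112.861

For each component E[X²] = Var + (mean)², giving A: 31.33; B: 3.92; C: 216.32.
Overall E[X²] = 0.1·31.33 + 0.4·3.92 + 0.5·216.32 = 112.861.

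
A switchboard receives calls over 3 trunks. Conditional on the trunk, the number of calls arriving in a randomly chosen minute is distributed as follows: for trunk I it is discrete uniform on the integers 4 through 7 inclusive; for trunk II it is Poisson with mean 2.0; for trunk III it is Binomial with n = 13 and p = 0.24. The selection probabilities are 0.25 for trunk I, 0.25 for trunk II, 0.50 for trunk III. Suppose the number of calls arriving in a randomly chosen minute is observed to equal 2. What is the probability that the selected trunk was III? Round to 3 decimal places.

0.619

Likelihoods P(X=2 | ·): I: 0; II: 0.270671; III: 0.219516.
Posterior ∝ prior × likelihood. Numerator for III: 0.5·0.219516 = 0.109758.
Normalizing constant: 0.25·0 + 0.25·0.270671 + 0.5·0.219516 = 0.177426.
P(III | observation) = 0.109758 / 0.177426 = 0.618614.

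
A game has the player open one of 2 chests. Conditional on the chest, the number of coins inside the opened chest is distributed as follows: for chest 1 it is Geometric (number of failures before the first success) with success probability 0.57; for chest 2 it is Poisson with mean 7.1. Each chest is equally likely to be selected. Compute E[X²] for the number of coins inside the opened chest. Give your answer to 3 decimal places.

29.701

For each component E[X²] = Var + (mean)², giving 1: 1.89258; 2: 57.51.
Overall E[X²] = 0.5·1.89258 + 0.5·57.51 = 29.7013.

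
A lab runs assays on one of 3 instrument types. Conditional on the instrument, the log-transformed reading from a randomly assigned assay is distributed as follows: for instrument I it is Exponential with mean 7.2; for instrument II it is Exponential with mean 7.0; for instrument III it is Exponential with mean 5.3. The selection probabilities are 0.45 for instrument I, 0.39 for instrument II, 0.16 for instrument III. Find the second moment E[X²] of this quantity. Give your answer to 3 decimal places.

For each component E[X²] = Var + (mean)², giving I: 103.68; II: 98; III: 56.18.
Overall E[X²] = 0.45·103.68 + 0.39·98 + 0.16·56.18 = 93.8648.

93.865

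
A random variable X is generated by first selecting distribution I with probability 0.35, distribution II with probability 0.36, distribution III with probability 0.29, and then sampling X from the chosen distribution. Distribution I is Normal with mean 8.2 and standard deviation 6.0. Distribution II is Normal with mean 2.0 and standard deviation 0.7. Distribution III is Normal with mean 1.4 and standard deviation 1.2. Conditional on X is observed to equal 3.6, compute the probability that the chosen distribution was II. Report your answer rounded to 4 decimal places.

0.2989

Likelihoods f(3.6 | ·): I: 0.0495592; II: 0.0418147; III: 0.061926.
Posterior ∝ prior × likelihood. Numerator for II: 0.36·0.0418147 = 0.0150533.
Normalizing constant: 0.35·0.0495592 + 0.36·0.0418147 + 0.29·0.061926 = 0.0503575.
P(II | observation) = 0.0150533 / 0.0503575 = 0.298928.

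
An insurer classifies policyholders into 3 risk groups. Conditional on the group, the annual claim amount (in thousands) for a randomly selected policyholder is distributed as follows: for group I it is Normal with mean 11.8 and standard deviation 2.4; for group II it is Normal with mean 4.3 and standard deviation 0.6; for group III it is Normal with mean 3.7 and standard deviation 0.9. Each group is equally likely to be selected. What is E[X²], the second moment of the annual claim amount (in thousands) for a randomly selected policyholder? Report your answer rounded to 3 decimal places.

59.450

For each component E[X²] = Var + (mean)², giving I: 145; II: 18.85; III: 14.5.
Overall E[X²] = 0.333333·145 + 0.333333·18.85 + 0.333333·14.5 = 59.45.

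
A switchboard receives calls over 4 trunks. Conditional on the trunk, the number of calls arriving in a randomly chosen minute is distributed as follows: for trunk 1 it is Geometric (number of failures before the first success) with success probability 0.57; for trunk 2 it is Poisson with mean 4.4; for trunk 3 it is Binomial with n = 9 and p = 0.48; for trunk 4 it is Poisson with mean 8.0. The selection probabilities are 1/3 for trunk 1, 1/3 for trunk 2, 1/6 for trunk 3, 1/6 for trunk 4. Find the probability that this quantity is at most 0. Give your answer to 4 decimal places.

Conditional on each trunk, P(X ≤ 0): 1: 0.57; 2: 0.0122773; 3: 0.00277991; 4: 0.000335463.
By total probability, P(X ≤ 0) = 0.333333·0.57 + 0.333333·0.0122773 + 0.166667·0.00277991 + 0.166667·0.000335463 = 0.194612.

0.1946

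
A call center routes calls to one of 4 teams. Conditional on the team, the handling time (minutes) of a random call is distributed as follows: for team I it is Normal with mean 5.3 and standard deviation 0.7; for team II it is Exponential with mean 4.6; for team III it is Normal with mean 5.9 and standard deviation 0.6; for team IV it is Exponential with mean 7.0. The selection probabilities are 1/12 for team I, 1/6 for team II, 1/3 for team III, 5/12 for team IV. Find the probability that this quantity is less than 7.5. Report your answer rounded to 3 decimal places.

Conditional on each team, P(X < 7.5): I: 0.999163; II: 0.804156; III: 0.99617; IV: 0.657481.
By total probability, P(X < 7.5) = 0.0833333·0.999163 + 0.166667·0.804156 + 0.333333·0.99617 + 0.416667·0.657481 = 0.823297.

0.823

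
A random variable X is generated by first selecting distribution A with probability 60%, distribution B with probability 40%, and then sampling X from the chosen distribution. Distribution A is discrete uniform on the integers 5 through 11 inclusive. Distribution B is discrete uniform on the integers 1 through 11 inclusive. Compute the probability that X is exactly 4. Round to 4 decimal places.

Conditional on each component, P(X = 4): A: 0; B: 0.0909091.
By total probability, P(X = 4) = 0.6·0 + 0.4·0.0909091 = 0.0363636.

0.0364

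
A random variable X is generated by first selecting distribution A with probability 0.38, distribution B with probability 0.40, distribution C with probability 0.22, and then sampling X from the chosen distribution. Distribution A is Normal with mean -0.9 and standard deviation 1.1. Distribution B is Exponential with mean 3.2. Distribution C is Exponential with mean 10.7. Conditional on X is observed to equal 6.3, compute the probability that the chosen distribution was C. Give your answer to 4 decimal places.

Likelihoods f(6.3 | ·): A: 1.8042e-10; B: 0.0436348; C: 0.0518693.
Posterior ∝ prior × likelihood. Numerator for C: 0.22·0.0518693 = 0.0114112.
Normalizing constant: 0.38·1.8042e-10 + 0.4·0.0436348 + 0.22·0.0518693 = 0.0288651.
P(C | observation) = 0.0114112 / 0.0288651 = 0.395329.

0.3953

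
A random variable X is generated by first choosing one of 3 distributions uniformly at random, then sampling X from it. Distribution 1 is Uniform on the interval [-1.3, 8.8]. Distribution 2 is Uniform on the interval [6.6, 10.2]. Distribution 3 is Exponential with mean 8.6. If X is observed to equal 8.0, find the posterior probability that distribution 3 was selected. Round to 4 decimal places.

0.1085

Likelihoods f(8.0 | ·): 1: 0.0990099; 2: 0.277778; 3: 0.0458677.
Posterior ∝ prior × likelihood. Numerator for 3: 0.333333·0.0458677 = 0.0152892.
Normalizing constant: 0.333333·0.0990099 + 0.333333·0.277778 + 0.333333·0.0458677 = 0.140885.
P(3 | observation) = 0.0152892 / 0.140885 = 0.108523.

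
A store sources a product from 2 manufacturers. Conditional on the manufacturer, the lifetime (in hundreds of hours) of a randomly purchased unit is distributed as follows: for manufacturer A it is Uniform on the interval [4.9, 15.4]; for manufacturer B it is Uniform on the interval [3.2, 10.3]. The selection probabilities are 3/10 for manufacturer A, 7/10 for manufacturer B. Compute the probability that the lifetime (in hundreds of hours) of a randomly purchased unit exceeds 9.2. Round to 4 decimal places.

Conditional on each manufacturer, P(X > 9.2): A: 0.590476; B: 0.15493.
By total probability, P(X > 9.2) = 0.3·0.590476 + 0.7·0.15493 = 0.285594.

0.2856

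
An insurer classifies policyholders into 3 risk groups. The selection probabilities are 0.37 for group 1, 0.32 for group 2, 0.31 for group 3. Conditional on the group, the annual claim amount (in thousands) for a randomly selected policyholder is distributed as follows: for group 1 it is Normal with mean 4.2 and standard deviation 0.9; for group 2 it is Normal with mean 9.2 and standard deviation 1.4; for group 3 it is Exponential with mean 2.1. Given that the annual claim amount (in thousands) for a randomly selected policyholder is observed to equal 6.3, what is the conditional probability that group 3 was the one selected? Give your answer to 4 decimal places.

0.2552

Likelihoods f(6.3 | ·): 1: 0.0291354; 2: 0.033346; 3: 0.0237081.
Posterior ∝ prior × likelihood. Numerator for 3: 0.31·0.0237081 = 0.00734952.
Normalizing constant: 0.37·0.0291354 + 0.32·0.033346 + 0.31·0.0237081 = 0.0288003.
P(3 | observation) = 0.00734952 / 0.0288003 = 0.255189.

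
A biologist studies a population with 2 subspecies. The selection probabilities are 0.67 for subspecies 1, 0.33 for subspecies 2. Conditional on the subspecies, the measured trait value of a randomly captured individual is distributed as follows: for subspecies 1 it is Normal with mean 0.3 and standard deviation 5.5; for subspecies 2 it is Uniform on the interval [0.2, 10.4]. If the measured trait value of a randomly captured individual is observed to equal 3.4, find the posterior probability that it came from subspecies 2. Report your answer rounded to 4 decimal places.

0.4383

Likelihoods f(3.4 | ·): 1: 0.0618818; 2: 0.0980392.
Posterior ∝ prior × likelihood. Numerator for 2: 0.33·0.0980392 = 0.0323529.
Normalizing constant: 0.67·0.0618818 + 0.33·0.0980392 = 0.0738137.
P(2 | observation) = 0.0323529 / 0.0738137 = 0.438305.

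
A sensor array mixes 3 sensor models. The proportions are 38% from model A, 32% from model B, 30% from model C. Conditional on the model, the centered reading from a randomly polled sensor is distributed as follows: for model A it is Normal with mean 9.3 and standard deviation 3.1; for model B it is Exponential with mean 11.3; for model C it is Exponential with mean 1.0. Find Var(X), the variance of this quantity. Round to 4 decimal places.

Per component, A: μ=9.3, E[X²]=96.1; B: μ=11.3, E[X²]=255.38; C: μ=1, E[X²]=2.
E[X] = 0.38·9.3 + 0.32·11.3 + 0.3·1 = 7.45.
E[X²] = 0.38·96.1 + 0.32·255.38 + 0.3·2 = 118.84.
Var(X) = E[X²] − (E[X])² = 118.84 − 55.5025 = 63.3371.

63.3371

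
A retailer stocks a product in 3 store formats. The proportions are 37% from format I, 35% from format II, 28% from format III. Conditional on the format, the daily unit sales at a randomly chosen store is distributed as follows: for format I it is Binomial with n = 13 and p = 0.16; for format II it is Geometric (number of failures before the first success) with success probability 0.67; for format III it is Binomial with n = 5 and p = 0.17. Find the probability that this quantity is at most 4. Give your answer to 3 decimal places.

Conditional on each format, P(X ≤ 4): I: 0.956177; II: 0.996086; III: 0.999858.
By total probability, P(X ≤ 4) = 0.37·0.956177 + 0.35·0.996086 + 0.28·0.999858 = 0.982376.

0.982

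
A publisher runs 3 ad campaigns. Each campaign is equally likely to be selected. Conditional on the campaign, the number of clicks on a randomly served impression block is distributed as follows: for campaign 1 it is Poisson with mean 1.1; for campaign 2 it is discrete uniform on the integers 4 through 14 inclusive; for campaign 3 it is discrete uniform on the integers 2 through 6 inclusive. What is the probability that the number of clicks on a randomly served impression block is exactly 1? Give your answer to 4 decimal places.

Conditional on each campaign, P(X = 1): 1: 0.366158; 2: 0; 3: 0.
By total probability, P(X = 1) = 0.333333·0.366158 + 0.333333·0 + 0.333333·0 = 0.122053.

0.1221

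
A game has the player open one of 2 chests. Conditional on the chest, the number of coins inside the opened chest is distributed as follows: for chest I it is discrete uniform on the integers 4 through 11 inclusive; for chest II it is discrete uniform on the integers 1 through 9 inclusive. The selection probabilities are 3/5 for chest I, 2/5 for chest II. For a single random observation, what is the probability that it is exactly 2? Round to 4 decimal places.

0.0444

Conditional on each chest, P(X = 2): I: 0; II: 0.111111.
By total probability, P(X = 2) = 0.6·0 + 0.4·0.111111 = 0.0444444.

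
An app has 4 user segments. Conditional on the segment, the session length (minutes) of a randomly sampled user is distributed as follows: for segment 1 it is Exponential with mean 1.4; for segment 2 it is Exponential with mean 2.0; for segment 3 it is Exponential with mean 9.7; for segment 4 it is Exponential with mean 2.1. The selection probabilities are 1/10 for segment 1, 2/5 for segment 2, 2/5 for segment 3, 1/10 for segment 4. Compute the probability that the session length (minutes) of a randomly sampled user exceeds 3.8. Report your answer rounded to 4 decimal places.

Conditional on each segment, P(X > 3.8): 1: 0.0662523; 2: 0.149569; 3: 0.675871; 4: 0.163732.
By total probability, P(X > 3.8) = 0.1·0.0662523 + 0.4·0.149569 + 0.4·0.675871 + 0.1·0.163732 = 0.353174.

0.3532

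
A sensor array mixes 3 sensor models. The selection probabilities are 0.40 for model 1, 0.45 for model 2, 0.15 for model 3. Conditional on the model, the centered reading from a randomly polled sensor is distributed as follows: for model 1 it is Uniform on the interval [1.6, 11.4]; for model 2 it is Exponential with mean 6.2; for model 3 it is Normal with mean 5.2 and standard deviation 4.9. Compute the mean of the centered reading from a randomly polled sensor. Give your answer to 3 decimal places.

Component means — 1: 6.5; 2: 6.2; 3: 5.2.
E[X] = 0.4·6.5 + 0.45·6.2 + 0.15·5.2 = 6.17.

6.170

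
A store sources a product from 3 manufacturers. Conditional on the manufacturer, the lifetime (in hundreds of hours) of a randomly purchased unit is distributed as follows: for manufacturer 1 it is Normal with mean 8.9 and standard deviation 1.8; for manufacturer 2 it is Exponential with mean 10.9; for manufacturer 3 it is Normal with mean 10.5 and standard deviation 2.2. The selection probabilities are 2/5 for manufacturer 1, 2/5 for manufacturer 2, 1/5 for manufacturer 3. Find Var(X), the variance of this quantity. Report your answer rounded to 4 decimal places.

50.6456

Per component, 1: μ=8.9, E[X²]=82.45; 2: μ=10.9, E[X²]=237.62; 3: μ=10.5, E[X²]=115.09.
E[X] = 0.4·8.9 + 0.4·10.9 + 0.2·10.5 = 10.02.
E[X²] = 0.4·82.45 + 0.4·237.62 + 0.2·115.09 = 151.046.
Var(X) = E[X²] − (E[X])² = 151.046 − 100.4 = 50.6456.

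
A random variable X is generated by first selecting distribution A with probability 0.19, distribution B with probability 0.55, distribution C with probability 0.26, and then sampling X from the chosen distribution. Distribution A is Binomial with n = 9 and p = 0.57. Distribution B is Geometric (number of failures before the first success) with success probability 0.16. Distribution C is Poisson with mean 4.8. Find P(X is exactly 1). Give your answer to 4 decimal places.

Conditional on each component, P(X = 1): A: 0.00599605; B: 0.1344; C: 0.0395028.
By total probability, P(X = 1) = 0.19·0.00599605 + 0.55·0.1344 + 0.26·0.0395028 = 0.08533.

0.0853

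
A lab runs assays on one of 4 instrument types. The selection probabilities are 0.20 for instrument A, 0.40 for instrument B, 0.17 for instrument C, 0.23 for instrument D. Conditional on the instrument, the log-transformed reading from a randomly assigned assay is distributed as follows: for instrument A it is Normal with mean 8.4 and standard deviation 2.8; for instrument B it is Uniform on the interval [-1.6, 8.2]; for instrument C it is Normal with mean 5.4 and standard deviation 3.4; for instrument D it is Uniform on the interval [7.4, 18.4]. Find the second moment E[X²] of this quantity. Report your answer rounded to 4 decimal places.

For each component E[X²] = Var + (mean)², giving A: 78.4; B: 18.8933; C: 40.72; D: 176.493.
Overall E[X²] = 0.2·78.4 + 0.4·18.8933 + 0.17·40.72 + 0.23·176.493 = 70.7532.

70.7532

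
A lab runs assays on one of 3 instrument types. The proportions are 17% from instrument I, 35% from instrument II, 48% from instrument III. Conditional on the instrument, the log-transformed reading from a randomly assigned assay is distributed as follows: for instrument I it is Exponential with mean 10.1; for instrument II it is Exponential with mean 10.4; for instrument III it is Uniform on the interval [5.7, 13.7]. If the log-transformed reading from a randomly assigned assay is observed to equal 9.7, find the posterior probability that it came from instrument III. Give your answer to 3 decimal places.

Likelihoods f(9.7 | ·): I: 0.0378952; II: 0.0378359; III: 0.125.
Posterior ∝ prior × likelihood. Numerator for III: 0.48·0.125 = 0.06.
Normalizing constant: 0.17·0.0378952 + 0.35·0.0378359 + 0.48·0.125 = 0.0796847.
P(III | observation) = 0.06 / 0.0796847 = 0.752967.

0.753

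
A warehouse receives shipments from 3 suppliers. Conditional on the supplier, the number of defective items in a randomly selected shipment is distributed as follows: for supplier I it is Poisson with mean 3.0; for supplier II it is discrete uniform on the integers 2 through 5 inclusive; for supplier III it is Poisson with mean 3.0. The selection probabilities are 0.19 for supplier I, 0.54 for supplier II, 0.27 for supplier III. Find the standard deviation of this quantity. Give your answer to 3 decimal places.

Per component, I: μ=3, E[X²]=12; II: μ=3.5, E[X²]=13.5; III: μ=3, E[X²]=12.
E[X] = 0.19·3 + 0.54·3.5 + 0.27·3 = 3.27.
E[X²] = 0.19·12 + 0.54·13.5 + 0.27·12 = 12.81.
Var(X) = E[X²] − (E[X])² = 12.81 − 10.6929 = 2.1171.
SD(X) = √2.1171 = 1.45503.

1.455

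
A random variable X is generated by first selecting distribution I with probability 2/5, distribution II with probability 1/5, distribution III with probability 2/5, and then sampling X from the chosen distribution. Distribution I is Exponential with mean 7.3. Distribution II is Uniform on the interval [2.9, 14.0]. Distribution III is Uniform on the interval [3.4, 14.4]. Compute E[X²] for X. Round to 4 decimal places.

94.6833

For each component E[X²] = Var + (mean)², giving I: 106.58; II: 81.67; III: 89.2933.
Overall E[X²] = 0.4·106.58 + 0.2·81.67 + 0.4·89.2933 = 94.6833.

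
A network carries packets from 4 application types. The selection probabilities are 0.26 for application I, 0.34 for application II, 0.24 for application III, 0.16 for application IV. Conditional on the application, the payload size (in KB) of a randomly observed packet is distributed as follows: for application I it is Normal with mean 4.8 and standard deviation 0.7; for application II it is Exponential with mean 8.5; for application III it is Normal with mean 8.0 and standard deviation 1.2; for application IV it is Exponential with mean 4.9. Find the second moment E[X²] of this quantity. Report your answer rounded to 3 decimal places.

For each component E[X²] = Var + (mean)², giving I: 23.53; II: 144.5; III: 65.44; IV: 48.02.
Overall E[X²] = 0.26·23.53 + 0.34·144.5 + 0.24·65.44 + 0.16·48.02 = 78.6366.

78.637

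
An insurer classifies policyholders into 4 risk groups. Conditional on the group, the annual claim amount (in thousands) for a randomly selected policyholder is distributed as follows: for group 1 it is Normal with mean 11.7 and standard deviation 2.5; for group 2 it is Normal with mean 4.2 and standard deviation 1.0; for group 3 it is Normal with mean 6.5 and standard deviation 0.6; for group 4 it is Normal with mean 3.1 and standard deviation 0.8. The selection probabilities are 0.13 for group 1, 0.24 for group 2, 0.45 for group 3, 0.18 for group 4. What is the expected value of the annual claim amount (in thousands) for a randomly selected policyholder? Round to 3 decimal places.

Component means — 1: 11.7; 2: 4.2; 3: 6.5; 4: 3.1.
E[X] = 0.13·11.7 + 0.24·4.2 + 0.45·6.5 + 0.18·3.1 = 6.012.

6.012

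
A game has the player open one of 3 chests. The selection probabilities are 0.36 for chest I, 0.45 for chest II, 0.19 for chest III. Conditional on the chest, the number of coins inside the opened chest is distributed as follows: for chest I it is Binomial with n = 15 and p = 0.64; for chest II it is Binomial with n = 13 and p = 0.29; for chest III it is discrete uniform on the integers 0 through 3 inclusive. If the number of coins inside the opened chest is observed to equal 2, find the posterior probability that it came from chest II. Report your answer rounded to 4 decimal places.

0.5894

Likelihoods P(X=2 | ·): I: 7.33638e-05; II: 0.151612; III: 0.25.
Posterior ∝ prior × likelihood. Numerator for II: 0.45·0.151612 = 0.0682252.
Normalizing constant: 0.36·7.33638e-05 + 0.45·0.151612 + 0.19·0.25 = 0.115752.
P(II | observation) = 0.0682252 / 0.115752 = 0.58941.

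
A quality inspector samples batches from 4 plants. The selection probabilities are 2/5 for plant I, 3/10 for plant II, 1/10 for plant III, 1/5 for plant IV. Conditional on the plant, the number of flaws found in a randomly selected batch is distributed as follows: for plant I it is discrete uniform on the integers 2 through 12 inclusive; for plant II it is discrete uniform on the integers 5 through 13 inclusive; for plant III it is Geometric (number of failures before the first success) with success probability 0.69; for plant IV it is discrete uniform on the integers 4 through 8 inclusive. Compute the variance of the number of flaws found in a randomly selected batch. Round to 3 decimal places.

Per component, I: μ=7, E[X²]=59; II: μ=9, E[X²]=87.6667; III: μ=0.449275, E[X²]=0.852972; IV: μ=6, E[X²]=38.
E[X] = 0.4·7 + 0.3·9 + 0.1·0.449275 + 0.2·6 = 6.74493.
E[X²] = 0.4·59 + 0.3·87.6667 + 0.1·0.852972 + 0.2·38 = 57.5853.
Var(X) = E[X²] − (E[X])² = 57.5853 − 45.494 = 12.0912.

12.091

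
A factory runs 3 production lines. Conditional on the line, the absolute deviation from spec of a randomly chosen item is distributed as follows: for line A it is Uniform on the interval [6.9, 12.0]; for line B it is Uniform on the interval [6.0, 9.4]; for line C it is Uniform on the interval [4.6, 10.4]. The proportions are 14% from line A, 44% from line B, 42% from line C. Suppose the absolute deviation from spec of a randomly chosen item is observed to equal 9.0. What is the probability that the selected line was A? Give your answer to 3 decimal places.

Likelihoods f(9.0 | ·): A: 0.196078; B: 0.294118; C: 0.172414.
Posterior ∝ prior × likelihood. Numerator for A: 0.14·0.196078 = 0.027451.
Normalizing constant: 0.14·0.196078 + 0.44·0.294118 + 0.42·0.172414 = 0.229277.
P(A | observation) = 0.027451 / 0.229277 = 0.119729.

0.120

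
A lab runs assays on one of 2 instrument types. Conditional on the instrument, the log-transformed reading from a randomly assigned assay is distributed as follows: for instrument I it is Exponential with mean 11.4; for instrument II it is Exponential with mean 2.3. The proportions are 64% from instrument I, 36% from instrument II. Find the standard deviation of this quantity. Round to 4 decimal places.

Per component, I: μ=11.4, E[X²]=259.92; II: μ=2.3, E[X²]=10.58.
E[X] = 0.64·11.4 + 0.36·2.3 = 8.124.
E[X²] = 0.64·259.92 + 0.36·10.58 = 170.158.
Var(X) = E[X²] − (E[X])² = 170.158 − 65.9994 = 104.158.
SD(X) = √104.158 = 10.2058.

10.2058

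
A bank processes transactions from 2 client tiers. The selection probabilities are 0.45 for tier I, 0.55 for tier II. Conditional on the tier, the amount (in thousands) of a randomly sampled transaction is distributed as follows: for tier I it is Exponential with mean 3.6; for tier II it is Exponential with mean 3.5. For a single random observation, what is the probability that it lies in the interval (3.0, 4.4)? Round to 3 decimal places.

0.140

Conditional on each tier, P(3.0 < X < 4.4): I: 0.140023; II: 0.139907.
By total probability, P(3.0 < X < 4.4) = 0.45·0.140023 + 0.55·0.139907 = 0.139959.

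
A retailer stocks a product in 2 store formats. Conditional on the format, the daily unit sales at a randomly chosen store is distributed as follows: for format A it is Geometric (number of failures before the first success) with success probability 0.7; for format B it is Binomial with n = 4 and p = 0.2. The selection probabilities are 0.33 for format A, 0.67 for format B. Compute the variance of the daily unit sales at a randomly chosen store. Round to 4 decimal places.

Per component, A: μ=0.428571, E[X²]=0.795918; B: μ=0.8, E[X²]=1.28.
E[X] = 0.33·0.428571 + 0.67·0.8 = 0.677429.
E[X²] = 0.33·0.795918 + 0.67·1.28 = 1.12025.
Var(X) = E[X²] − (E[X])² = 1.12025 − 0.458909 = 0.661344.

0.6613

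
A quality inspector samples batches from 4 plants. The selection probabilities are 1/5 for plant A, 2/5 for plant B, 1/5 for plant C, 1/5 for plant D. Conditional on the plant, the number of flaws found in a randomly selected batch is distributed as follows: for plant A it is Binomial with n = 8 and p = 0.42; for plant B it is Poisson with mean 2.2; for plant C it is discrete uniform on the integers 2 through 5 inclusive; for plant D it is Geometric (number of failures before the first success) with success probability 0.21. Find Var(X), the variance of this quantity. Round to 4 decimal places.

5.5505

Per component, A: μ=3.36, E[X²]=13.2384; B: μ=2.2, E[X²]=7.04; C: μ=3.5, E[X²]=13.5; D: μ=3.7619, E[X²]=32.0658.
E[X] = 0.2·3.36 + 0.4·2.2 + 0.2·3.5 + 0.2·3.7619 = 3.00438.
E[X²] = 0.2·13.2384 + 0.4·7.04 + 0.2·13.5 + 0.2·32.0658 = 14.5768.
Var(X) = E[X²] − (E[X])² = 14.5768 − 9.0263 = 5.55053.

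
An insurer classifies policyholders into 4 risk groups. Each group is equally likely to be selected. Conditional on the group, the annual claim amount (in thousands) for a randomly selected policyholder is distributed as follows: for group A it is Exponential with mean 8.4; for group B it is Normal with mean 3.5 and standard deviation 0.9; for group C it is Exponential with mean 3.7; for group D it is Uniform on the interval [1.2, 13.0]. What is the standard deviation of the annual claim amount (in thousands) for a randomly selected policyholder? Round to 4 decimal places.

5.3561

Per component, A: μ=8.4, E[X²]=141.12; B: μ=3.5, E[X²]=13.06; C: μ=3.7, E[X²]=27.38; D: μ=7.1, E[X²]=62.0133.
E[X] = 0.25·8.4 + 0.25·3.5 + 0.25·3.7 + 0.25·7.1 = 5.675.
E[X²] = 0.25·141.12 + 0.25·13.06 + 0.25·27.38 + 0.25·62.0133 = 60.8933.
Var(X) = E[X²] − (E[X])² = 60.8933 − 32.2056 = 28.6877.
SD(X) = √28.6877 = 5.35609.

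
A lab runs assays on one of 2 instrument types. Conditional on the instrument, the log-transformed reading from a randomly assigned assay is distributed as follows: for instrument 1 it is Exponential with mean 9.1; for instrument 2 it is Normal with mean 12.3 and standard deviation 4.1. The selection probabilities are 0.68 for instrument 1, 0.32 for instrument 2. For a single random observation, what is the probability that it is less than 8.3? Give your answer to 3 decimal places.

Conditional on each instrument, P(X < 8.3): 1: 0.598315; 2: 0.164629.
By total probability, P(X < 8.3) = 0.68·0.598315 + 0.32·0.164629 = 0.459536.

0.460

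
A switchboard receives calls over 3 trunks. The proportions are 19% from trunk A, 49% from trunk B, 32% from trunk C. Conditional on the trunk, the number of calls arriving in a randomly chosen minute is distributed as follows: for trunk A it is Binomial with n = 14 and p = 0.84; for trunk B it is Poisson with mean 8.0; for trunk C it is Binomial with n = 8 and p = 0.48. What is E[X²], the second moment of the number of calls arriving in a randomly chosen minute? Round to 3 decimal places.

67.272

For each component E[X²] = Var + (mean)², giving A: 140.179; B: 72; C: 16.7424.
Overall E[X²] = 0.19·140.179 + 0.49·72 + 0.32·16.7424 = 67.2716.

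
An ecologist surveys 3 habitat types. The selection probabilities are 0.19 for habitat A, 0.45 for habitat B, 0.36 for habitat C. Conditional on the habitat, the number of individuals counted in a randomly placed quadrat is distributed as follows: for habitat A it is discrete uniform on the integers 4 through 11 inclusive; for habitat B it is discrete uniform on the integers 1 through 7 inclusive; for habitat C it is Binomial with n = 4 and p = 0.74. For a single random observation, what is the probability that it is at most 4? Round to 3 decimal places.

0.641

Conditional on each habitat, P(X ≤ 4): A: 0.125; B: 0.571429; C: 1.
By total probability, P(X ≤ 4) = 0.19·0.125 + 0.45·0.571429 + 0.36·1 = 0.640893.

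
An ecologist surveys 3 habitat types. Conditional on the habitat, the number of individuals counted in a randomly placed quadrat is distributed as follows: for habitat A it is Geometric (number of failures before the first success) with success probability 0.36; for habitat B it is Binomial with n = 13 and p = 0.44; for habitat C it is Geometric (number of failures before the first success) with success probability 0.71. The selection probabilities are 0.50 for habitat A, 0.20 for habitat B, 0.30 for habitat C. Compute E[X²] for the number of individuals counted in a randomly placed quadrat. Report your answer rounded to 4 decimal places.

11.4563

For each component E[X²] = Var + (mean)², giving A: 8.09877; B: 35.9216; C: 0.742115.
Overall E[X²] = 0.5·8.09877 + 0.2·35.9216 + 0.3·0.742115 = 11.4563.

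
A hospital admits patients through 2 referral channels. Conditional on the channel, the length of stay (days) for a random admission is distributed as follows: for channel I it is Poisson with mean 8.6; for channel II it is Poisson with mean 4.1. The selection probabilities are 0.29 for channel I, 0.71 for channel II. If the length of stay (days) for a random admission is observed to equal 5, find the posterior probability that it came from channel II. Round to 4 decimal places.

Likelihoods P(X=5 | ·): I: 0.0721736; II: 0.160004.
Posterior ∝ prior × likelihood. Numerator for II: 0.71·0.160004 = 0.113603.
Normalizing constant: 0.29·0.0721736 + 0.71·0.160004 = 0.134533.
P(II | observation) = 0.113603 / 0.134533 = 0.844422.

0.8444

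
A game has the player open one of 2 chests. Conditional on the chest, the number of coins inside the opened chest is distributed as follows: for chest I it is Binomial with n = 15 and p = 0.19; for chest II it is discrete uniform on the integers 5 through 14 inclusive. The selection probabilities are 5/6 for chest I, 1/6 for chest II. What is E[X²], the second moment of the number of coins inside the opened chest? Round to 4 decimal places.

25.1092

For each component E[X²] = Var + (mean)², giving I: 10.431; II: 98.5.
Overall E[X²] = 0.833333·10.431 + 0.166667·98.5 = 25.1092.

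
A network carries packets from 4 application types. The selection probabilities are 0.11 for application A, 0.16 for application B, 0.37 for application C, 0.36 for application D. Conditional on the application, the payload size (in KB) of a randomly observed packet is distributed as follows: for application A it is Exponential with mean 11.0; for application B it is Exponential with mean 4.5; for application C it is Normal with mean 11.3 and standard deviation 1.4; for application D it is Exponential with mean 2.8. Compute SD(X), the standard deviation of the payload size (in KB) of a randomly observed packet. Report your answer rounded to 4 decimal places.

Per component, A: μ=11, E[X²]=242; B: μ=4.5, E[X²]=40.5; C: μ=11.3, E[X²]=129.65; D: μ=2.8, E[X²]=15.68.
E[X] = 0.11·11 + 0.16·4.5 + 0.37·11.3 + 0.36·2.8 = 7.119.
E[X²] = 0.11·242 + 0.16·40.5 + 0.37·129.65 + 0.36·15.68 = 86.7153.
Var(X) = E[X²] − (E[X])² = 86.7153 − 50.6802 = 36.0351.
SD(X) = √36.0351 = 6.00293.

6.0029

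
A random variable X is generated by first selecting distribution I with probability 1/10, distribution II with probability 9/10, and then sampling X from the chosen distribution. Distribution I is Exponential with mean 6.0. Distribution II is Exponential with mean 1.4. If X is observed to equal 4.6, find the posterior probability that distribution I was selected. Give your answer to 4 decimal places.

0.2435

Likelihoods f(4.6 | ·): I: 0.0774265; II: 0.0267242.
Posterior ∝ prior × likelihood. Numerator for I: 0.1·0.0774265 = 0.00774265.
Normalizing constant: 0.1·0.0774265 + 0.9·0.0267242 = 0.0317944.
P(I | observation) = 0.00774265 / 0.0317944 = 0.243522.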